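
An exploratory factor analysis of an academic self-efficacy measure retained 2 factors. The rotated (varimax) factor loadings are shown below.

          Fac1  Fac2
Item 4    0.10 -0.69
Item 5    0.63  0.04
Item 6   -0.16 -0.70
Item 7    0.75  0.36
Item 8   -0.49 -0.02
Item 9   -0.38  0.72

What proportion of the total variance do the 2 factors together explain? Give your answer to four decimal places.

SS loadings by factor: 1.3795, 1.6161; total = 2.9956.
Total variance with 6 standardized items is 6, so the solution explains 2.9956/6 = 0.4993.

0.4993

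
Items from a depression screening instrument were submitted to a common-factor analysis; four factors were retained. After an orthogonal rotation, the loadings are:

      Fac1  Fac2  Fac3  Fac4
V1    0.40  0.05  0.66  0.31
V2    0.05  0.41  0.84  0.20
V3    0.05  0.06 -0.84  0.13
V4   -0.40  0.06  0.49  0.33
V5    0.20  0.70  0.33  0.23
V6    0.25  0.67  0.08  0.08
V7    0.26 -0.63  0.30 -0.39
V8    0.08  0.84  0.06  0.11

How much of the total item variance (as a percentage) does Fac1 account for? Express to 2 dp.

6.27%

SS loadings for Fac1 = 0.40² + 0.05² + 0.05² + (-0.40)² + 0.20² + 0.25² + 0.26² + 0.08² = 0.5015
With 8 standardized items, total variance = 8. Proportion = 0.5015/8 = 0.0627 → 6.27%.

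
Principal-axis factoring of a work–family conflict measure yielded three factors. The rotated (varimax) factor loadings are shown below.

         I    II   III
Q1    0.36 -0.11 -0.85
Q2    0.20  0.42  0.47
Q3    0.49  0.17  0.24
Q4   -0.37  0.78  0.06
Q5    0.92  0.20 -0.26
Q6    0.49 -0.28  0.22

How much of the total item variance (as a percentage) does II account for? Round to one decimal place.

15.7%

SS loadings for II = (-0.11)² + 0.42² + 0.17² + 0.78² + 0.20² + (-0.28)² = 0.9442
With 6 standardized items, total variance = 6. Proportion = 0.9442/6 = 0.1574 → 15.74%.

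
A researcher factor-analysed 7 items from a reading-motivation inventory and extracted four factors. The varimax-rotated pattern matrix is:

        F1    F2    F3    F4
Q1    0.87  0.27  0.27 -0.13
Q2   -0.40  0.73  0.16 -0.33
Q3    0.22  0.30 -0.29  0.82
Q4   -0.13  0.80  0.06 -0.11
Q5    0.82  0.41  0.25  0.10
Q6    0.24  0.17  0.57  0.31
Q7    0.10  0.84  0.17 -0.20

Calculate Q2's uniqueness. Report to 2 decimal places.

0.17

h² = (-0.40)² + 0.73² + 0.16² + (-0.33)² = 0.1600 + 0.5329 + 0.0256 + 0.1089 = 0.8274
Uniqueness u² = 1 − h² = 1 − 0.8274 = 0.1726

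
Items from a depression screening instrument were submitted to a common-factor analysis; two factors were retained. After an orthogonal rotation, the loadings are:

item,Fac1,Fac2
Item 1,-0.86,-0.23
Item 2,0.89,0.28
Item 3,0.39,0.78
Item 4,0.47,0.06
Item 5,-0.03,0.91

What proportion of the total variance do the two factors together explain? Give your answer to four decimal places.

Communalities: 0.7925, 0.8705, 0.7605, 0.2245, 0.8290; Σh² = 3.4770.
Total variance with 5 standardized items is 5, so the solution explains 3.4770/5 = 0.6954.

0.6954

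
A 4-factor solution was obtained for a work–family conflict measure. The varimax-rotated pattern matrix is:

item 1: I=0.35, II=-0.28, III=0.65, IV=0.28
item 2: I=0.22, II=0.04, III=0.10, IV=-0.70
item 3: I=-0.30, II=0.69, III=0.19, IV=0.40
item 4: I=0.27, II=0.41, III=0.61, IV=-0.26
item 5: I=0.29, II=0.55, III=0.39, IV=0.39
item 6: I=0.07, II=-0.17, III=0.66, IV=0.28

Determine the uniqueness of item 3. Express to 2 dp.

h² = (-0.30)² + 0.69² + 0.19² + 0.40² = 0.0900 + 0.4761 + 0.0361 + 0.1600 = 0.7622
Uniqueness u² = 1 − h² = 1 − 0.7622 = 0.2378

0.24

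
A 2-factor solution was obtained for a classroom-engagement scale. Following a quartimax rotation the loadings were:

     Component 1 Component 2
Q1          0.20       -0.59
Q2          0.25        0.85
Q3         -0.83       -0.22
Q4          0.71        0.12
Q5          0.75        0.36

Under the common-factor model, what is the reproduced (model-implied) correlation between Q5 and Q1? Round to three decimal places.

-0.062

r̂ = Σ λ_i·λ_j across factors = (0.75)(0.20) + (0.36)(-0.59)
  = +0.1500 -0.2124 = -0.0624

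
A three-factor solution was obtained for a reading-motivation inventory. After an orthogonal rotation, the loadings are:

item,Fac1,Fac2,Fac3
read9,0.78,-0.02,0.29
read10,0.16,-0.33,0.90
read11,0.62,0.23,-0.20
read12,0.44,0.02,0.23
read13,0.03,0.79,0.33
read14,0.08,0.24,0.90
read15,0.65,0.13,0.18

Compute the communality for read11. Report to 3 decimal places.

0.477

h² = 0.62² + 0.23² + (-0.20)² = 0.3844 + 0.0529 + 0.0400 = 0.4773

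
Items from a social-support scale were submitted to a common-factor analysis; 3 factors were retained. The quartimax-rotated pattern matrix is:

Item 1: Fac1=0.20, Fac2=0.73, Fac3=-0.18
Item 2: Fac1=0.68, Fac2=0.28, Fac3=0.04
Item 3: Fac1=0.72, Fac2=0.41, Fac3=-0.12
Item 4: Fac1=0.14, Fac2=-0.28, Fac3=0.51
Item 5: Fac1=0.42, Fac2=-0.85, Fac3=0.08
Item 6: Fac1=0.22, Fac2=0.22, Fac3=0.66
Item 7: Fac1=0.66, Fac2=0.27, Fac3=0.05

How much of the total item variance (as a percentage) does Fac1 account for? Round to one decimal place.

24.3%

SS loadings for Fac1 = 0.20² + 0.68² + 0.72² + 0.14² + 0.42² + 0.22² + 0.66² = 1.7008
With 7 standardized items, total variance = 7. Proportion = 1.7008/7 = 0.2430 → 24.30%.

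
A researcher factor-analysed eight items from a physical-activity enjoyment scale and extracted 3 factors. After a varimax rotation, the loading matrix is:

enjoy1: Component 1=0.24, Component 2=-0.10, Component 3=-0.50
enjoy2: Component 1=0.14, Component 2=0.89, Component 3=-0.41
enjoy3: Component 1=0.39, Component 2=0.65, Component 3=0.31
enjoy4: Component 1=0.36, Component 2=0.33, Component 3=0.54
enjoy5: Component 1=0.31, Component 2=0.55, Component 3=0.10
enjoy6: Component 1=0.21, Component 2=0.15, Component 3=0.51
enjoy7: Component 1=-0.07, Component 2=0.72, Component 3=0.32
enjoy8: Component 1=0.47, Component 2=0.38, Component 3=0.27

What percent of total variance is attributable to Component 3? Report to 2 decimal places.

SS loadings for Component 3 = (-0.50)² + (-0.41)² + 0.31² + 0.54² + 0.10² + 0.51² + 0.32² + 0.27² = 1.2512
With 8 standardized items, total variance = 8. Proportion = 1.2512/8 = 0.1564 → 15.64%.

15.64%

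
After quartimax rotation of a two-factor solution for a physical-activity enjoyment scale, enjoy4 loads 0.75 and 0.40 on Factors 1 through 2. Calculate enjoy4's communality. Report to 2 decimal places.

0.72

h² = 0.75² + 0.40² = 0.5625 + 0.1600 = 0.7225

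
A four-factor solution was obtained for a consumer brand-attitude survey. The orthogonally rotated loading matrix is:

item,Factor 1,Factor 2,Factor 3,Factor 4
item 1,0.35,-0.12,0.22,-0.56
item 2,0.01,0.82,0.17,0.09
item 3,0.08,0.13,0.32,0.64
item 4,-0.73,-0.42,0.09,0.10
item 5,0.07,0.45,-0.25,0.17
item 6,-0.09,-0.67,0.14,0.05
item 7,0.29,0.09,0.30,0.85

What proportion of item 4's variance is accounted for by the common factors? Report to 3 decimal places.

0.727

h² = (-0.73)² + (-0.42)² + 0.09² + 0.10² = 0.5329 + 0.1764 + 0.0081 + 0.0100 = 0.7274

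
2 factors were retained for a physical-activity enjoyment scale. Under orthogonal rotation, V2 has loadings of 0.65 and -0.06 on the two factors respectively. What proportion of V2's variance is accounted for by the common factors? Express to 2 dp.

0.43

h² = 0.65² + (-0.06)² = 0.4225 + 0.0036 = 0.4261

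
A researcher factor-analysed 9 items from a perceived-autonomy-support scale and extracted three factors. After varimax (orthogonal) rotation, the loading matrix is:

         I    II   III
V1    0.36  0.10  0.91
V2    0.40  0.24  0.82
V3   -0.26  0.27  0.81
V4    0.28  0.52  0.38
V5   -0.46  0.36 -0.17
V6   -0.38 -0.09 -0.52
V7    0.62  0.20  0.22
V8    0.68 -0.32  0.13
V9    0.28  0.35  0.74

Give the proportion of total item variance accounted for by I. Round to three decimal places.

0.191

SS loadings for I = 0.36² + 0.40² + (-0.26)² + 0.28² + (-0.46)² + (-0.38)² + 0.62² + 0.68² + 0.28² = 1.7168
Proportion of variance = 1.7168 / 9 = 0.1908.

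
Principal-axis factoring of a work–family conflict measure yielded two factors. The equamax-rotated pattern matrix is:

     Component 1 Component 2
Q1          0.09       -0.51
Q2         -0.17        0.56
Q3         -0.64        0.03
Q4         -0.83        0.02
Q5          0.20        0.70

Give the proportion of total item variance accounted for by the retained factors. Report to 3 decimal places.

SS loadings by factor: 1.1755, 1.0650; total = 2.2405.
Total variance with 5 standardized items is 5, so the solution explains 2.2405/5 = 0.4481.

0.448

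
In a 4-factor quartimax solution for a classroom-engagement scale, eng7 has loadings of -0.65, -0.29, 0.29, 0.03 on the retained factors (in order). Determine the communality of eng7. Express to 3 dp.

h² = (-0.65)² + (-0.29)² + 0.29² + 0.03² = 0.4225 + 0.0841 + 0.0841 + 0.0009 = 0.5916

0.592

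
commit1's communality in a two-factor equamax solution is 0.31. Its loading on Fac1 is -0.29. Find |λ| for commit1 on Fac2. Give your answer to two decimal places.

0.48

Under orthogonal rotation h² = Σλ², so λ_Fac2² = h² − (0.0841) = 0.31 − 0.0841 = 0.2259.
|λ| = √0.2259 = 0.4753.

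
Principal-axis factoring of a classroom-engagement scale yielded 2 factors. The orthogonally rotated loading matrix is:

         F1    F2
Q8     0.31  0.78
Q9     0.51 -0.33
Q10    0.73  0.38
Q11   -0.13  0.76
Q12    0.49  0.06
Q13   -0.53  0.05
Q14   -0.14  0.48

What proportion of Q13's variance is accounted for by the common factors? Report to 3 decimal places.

h² = (-0.53)² + 0.05² = 0.2809 + 0.0025 = 0.2834

0.283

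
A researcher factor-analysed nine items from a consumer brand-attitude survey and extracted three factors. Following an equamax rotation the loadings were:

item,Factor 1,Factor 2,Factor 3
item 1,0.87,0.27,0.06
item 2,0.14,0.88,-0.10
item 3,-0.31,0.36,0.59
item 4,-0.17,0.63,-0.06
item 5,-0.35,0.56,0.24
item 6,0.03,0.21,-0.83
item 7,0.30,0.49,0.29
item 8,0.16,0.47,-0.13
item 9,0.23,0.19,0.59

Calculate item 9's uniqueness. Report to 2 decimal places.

0.56

h² = 0.23² + 0.19² + 0.59² = 0.0529 + 0.0361 + 0.3481 = 0.4371
Uniqueness u² = 1 − h² = 1 − 0.4371 = 0.5629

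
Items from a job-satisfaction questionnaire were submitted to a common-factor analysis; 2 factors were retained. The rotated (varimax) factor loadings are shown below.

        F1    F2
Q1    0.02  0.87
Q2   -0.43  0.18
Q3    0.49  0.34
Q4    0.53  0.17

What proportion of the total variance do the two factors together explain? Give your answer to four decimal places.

0.4100

Communalities: 0.7573, 0.2173, 0.3557, 0.3098; Σh² = 1.6401.
Total variance with 4 standardized items is 4, so the solution explains 1.6401/4 = 0.4100.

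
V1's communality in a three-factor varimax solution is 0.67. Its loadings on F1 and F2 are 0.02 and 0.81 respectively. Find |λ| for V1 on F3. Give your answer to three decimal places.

0.116

Under orthogonal rotation h² = Σλ², so λ_F3² = h² − (0.6565) = 0.67 − 0.6565 = 0.0135.
|λ| = √0.0135 = 0.1162.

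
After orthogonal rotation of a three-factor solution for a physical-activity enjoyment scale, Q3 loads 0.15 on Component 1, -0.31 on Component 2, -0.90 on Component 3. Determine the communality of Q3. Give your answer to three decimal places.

0.929

h² = 0.15² + (-0.31)² + (-0.90)² = 0.0225 + 0.0961 + 0.8100 = 0.9286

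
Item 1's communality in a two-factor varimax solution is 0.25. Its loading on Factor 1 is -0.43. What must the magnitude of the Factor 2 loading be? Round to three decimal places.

Under orthogonal rotation h² = Σλ², so λ_Factor 2² = h² − (0.1849) = 0.25 − 0.1849 = 0.0651.
|λ| = √0.0651 = 0.2551.

0.255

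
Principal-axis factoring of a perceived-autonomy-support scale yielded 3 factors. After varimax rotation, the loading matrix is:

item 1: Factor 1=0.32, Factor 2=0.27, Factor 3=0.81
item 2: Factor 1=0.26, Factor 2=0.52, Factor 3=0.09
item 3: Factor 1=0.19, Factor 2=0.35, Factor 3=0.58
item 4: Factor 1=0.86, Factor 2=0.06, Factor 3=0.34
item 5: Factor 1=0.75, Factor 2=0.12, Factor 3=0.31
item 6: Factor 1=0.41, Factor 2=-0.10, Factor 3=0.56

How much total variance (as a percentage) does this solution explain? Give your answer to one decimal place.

Communalities: 0.8314, 0.3461, 0.4950, 0.8588, 0.6730, 0.4917; Σh² = 3.6960.
Total variance with 6 standardized items is 6, so the solution explains 3.6960/6 = 0.6160 = 61.60%.

61.6%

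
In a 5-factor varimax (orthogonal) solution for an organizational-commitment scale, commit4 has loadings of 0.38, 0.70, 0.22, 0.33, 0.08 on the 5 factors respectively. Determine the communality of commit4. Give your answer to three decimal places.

0.798

h² = 0.38² + 0.70² + 0.22² + 0.33² + 0.08² = 0.1444 + 0.4900 + 0.0484 + 0.1089 + 0.0064 = 0.7981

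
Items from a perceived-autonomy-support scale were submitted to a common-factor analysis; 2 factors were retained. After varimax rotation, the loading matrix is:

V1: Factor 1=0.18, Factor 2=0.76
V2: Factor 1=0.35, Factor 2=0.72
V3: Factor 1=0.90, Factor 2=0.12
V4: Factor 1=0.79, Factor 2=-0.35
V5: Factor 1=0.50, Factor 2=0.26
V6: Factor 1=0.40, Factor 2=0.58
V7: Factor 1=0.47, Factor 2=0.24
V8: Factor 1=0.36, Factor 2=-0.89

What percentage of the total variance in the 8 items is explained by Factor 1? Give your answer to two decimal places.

SS loadings for Factor 1 = 0.18² + 0.35² + 0.90² + 0.79² + 0.50² + 0.40² + 0.47² + 0.36² = 2.3495
With 8 standardized items, total variance = 8. Proportion = 2.3495/8 = 0.2937 → 29.37%.

29.37%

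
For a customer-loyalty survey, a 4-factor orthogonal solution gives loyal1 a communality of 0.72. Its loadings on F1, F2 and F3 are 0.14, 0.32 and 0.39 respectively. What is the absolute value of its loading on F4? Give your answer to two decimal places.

Under orthogonal rotation h² = Σλ², so λ_F4² = h² − (0.2741) = 0.72 − 0.2741 = 0.4459.
|λ| = √0.4459 = 0.6678.

0.67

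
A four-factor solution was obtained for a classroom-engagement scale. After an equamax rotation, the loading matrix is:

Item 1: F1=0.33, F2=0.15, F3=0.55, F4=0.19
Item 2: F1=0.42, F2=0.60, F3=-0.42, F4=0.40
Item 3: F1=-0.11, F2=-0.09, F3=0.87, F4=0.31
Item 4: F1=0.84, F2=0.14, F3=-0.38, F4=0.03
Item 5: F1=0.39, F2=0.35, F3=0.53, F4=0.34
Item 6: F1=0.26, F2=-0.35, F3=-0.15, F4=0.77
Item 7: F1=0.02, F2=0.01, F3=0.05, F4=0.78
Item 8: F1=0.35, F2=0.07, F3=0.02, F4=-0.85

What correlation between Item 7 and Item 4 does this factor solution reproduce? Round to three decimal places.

0.023

r̂ = Σ λ_i·λ_j across factors = (0.02)(0.84) + (0.01)(0.14) + (0.05)(-0.38) + (0.78)(0.03)
  = +0.0168 +0.0014 -0.0190 +0.0234 = 0.0226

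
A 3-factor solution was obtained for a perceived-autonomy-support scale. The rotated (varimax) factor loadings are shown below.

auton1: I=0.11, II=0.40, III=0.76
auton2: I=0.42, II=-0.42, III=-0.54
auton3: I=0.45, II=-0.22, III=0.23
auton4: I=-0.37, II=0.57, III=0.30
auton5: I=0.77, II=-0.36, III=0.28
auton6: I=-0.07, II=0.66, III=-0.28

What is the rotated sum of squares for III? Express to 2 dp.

SS loadings for III = 0.76² + (-0.54)² + 0.23² + 0.30² + 0.28² + (-0.28)² = 0.5776 + 0.2916 + 0.0529 + 0.0900 + 0.0784 + 0.0784 = 1.1689

1.17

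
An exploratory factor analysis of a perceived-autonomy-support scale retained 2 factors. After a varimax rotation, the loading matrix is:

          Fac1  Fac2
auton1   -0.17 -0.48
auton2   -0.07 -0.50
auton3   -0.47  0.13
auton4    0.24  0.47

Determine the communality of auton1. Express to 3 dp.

0.259

h² = (-0.17)² + (-0.48)² = 0.0289 + 0.2304 = 0.2593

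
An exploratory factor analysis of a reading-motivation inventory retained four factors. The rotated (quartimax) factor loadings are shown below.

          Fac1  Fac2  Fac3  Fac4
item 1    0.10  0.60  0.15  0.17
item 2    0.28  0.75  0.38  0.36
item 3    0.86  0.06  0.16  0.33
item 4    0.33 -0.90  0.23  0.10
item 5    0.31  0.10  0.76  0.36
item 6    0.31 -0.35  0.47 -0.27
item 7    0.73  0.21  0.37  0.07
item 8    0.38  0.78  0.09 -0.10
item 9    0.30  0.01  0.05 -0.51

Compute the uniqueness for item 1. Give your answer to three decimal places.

0.579

h² = 0.10² + 0.60² + 0.15² + 0.17² = 0.0100 + 0.3600 + 0.0225 + 0.0289 = 0.4214
Uniqueness u² = 1 − h² = 1 − 0.4214 = 0.5786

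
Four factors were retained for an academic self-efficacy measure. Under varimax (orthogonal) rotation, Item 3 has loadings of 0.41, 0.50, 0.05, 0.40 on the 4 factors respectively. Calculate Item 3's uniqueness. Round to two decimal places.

0.42

h² = 0.41² + 0.50² + 0.05² + 0.40² = 0.1681 + 0.2500 + 0.0025 + 0.1600 = 0.5806
Uniqueness u² = 1 − h² = 1 − 0.5806 = 0.4194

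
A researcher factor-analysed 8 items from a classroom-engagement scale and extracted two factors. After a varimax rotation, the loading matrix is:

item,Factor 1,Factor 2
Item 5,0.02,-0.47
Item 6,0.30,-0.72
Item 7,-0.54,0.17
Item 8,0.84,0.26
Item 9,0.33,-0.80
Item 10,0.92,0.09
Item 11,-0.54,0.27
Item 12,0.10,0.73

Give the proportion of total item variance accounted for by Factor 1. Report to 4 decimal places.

SS loadings for Factor 1 = 0.02² + 0.30² + (-0.54)² + 0.84² + 0.33² + 0.92² + (-0.54)² + 0.10² = 2.3445
Proportion of variance = 2.3445 / 8 = 0.2931.

0.2931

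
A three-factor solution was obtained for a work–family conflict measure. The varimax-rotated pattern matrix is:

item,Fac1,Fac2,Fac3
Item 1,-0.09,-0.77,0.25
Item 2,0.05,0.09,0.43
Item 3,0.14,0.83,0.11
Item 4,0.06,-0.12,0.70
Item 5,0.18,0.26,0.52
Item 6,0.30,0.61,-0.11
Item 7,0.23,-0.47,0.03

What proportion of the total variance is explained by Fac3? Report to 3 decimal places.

0.148

SS loadings for Fac3 = 0.25² + 0.43² + 0.11² + 0.70² + 0.52² + (-0.11)² + 0.03² = 1.0329
Proportion of variance = 1.0329 / 7 = 0.1476.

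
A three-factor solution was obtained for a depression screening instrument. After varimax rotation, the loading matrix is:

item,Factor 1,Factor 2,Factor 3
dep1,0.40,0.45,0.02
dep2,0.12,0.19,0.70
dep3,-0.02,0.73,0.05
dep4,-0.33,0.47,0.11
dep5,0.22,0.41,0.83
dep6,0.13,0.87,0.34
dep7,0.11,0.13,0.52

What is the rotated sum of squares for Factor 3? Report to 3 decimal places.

SS loadings for Factor 3 = 0.02² + 0.70² + 0.05² + 0.11² + 0.83² + 0.34² + 0.52² = 0.0004 + 0.4900 + 0.0025 + 0.0121 + 0.6889 + 0.1156 + 0.2704 = 1.5799

1.580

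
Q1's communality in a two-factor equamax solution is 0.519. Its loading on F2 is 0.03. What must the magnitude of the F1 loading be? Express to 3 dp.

Under orthogonal rotation h² = Σλ², so λ_F1² = h² − (0.0009) = 0.519 − 0.0009 = 0.5181.
|λ| = √0.5181 = 0.7198.

0.720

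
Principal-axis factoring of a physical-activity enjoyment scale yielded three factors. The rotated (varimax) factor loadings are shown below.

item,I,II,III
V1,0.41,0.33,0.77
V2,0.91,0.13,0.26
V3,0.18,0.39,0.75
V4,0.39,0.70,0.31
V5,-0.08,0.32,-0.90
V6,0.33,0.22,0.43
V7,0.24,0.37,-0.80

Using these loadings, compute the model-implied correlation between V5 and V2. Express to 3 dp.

r̂ = Σ λ_i·λ_j across factors = (-0.08)(0.91) + (0.32)(0.13) + (-0.90)(0.26)
  = -0.0728 +0.0416 -0.2340 = -0.2652

-0.265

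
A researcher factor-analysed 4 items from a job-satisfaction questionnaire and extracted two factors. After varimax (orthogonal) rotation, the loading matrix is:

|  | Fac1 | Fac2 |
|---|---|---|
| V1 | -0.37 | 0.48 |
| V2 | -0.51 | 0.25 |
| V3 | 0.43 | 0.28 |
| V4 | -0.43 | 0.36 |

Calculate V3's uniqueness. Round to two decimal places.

h² = 0.43² + 0.28² = 0.1849 + 0.0784 = 0.2633
Uniqueness u² = 1 − h² = 1 − 0.2633 = 0.7367

0.74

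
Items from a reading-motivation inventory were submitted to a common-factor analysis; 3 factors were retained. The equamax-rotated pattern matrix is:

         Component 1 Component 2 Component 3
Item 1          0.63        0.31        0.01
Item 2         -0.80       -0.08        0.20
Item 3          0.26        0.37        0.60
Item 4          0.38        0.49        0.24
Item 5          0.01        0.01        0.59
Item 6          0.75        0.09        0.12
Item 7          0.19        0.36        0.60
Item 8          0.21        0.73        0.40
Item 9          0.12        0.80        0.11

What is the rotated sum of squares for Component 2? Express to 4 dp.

1.7902

SS loadings for Component 2 = 0.31² + (-0.08)² + 0.37² + 0.49² + 0.01² + 0.09² + 0.36² + 0.73² + 0.80² = 0.0961 + 0.0064 + 0.1369 + 0.2401 + 0.0001 + 0.0081 + 0.1296 + 0.5329 + 0.6400 = 1.7902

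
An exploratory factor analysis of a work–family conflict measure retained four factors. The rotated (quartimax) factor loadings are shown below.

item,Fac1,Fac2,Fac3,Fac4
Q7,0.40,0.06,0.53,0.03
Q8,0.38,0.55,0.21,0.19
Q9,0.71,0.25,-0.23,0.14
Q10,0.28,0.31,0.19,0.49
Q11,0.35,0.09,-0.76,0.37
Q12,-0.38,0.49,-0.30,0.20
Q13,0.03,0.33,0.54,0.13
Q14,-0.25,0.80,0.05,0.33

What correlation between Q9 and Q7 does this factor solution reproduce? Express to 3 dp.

0.181

r̂ = Σ λ_i·λ_j across factors = (0.71)(0.40) + (0.25)(0.06) + (-0.23)(0.53) + (0.14)(0.03)
  = +0.2840 +0.0150 -0.1219 +0.0042 = 0.1813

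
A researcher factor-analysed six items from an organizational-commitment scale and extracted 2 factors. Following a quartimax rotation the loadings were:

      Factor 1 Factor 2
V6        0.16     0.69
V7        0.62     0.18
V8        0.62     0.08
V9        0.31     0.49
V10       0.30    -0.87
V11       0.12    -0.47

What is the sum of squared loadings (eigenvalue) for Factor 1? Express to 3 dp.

0.995

SS loadings for Factor 1 = 0.16² + 0.62² + 0.62² + 0.31² + 0.30² + 0.12² = 0.0256 + 0.3844 + 0.3844 + 0.0961 + 0.0900 + 0.0144 = 0.9949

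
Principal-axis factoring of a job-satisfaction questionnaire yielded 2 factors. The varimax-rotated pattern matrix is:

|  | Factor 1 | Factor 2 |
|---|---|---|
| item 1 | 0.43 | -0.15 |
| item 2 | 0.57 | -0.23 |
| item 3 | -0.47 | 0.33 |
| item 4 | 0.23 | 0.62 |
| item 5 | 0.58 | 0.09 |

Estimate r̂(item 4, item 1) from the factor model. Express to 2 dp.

0.01

r̂ = Σ λ_i·λ_j across factors = (0.23)(0.43) + (0.62)(-0.15)
  = +0.0989 -0.0930 = 0.0059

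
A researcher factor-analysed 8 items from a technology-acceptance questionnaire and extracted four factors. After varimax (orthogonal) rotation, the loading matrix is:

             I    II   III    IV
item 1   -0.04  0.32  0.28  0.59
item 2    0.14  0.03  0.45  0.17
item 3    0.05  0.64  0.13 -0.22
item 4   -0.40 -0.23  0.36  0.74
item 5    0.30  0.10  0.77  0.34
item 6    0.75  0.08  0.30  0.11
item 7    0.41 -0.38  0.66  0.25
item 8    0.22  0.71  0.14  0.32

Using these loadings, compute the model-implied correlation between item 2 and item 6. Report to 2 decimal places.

0.26

r̂ = Σ λ_i·λ_j across factors = (0.14)(0.75) + (0.03)(0.08) + (0.45)(0.30) + (0.17)(0.11)
  = +0.1050 +0.0024 +0.1350 +0.0187 = 0.2611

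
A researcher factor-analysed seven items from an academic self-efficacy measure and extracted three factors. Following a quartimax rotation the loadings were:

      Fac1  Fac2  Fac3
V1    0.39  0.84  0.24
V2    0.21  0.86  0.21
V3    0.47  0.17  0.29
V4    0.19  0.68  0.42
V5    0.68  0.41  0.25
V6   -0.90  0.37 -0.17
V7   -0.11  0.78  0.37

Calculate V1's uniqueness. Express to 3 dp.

h² = 0.39² + 0.84² + 0.24² = 0.1521 + 0.7056 + 0.0576 = 0.9153
Uniqueness u² = 1 − h² = 1 − 0.9153 = 0.0847

0.085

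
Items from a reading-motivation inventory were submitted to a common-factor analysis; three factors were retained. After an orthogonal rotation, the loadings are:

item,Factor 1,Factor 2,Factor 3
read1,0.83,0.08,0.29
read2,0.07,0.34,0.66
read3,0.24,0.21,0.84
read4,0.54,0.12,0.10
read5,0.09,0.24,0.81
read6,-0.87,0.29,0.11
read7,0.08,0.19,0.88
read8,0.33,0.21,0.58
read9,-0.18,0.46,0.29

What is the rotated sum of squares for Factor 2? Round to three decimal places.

SS loadings for Factor 2 = 0.08² + 0.34² + 0.21² + 0.12² + 0.24² + 0.29² + 0.19² + 0.21² + 0.46² = 0.0064 + 0.1156 + 0.0441 + 0.0144 + 0.0576 + 0.0841 + 0.0361 + 0.0441 + 0.2116 = 0.6140

0.614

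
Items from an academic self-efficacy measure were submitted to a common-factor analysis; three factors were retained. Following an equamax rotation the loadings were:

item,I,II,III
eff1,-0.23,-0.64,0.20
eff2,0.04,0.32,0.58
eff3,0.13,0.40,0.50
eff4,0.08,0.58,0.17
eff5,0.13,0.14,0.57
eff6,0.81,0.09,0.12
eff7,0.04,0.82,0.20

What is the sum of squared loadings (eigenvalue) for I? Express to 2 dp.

0.75

SS loadings for I = (-0.23)² + 0.04² + 0.13² + 0.08² + 0.13² + 0.81² + 0.04² = 0.0529 + 0.0016 + 0.0169 + 0.0064 + 0.0169 + 0.6561 + 0.0016 = 0.7524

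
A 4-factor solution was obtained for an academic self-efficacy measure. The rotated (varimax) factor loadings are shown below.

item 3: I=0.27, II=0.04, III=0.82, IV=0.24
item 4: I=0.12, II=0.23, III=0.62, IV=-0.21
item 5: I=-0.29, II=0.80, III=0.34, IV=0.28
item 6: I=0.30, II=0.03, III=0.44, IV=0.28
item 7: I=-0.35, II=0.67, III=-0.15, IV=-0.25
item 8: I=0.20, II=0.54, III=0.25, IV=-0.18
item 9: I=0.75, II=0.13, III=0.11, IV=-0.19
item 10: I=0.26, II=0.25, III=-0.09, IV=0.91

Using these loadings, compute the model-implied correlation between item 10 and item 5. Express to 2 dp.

r̂ = Σ λ_i·λ_j across factors = (0.26)(-0.29) + (0.25)(0.80) + (-0.09)(0.34) + (0.91)(0.28)
  = -0.0754 +0.2000 -0.0306 +0.2548 = 0.3488

0.35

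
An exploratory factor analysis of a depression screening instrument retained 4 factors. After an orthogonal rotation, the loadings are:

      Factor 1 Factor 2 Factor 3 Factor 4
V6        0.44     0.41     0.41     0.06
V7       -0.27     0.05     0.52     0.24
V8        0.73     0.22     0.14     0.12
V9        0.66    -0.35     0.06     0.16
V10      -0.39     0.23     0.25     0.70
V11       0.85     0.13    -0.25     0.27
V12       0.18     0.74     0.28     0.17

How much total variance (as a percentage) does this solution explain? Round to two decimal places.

63.70%

SS loadings by factor: 2.1420, 0.9589, 0.6651, 0.6930; total = 4.4590.
Total variance with 7 standardized items is 7, so the solution explains 4.4590/7 = 0.6370 = 63.70%.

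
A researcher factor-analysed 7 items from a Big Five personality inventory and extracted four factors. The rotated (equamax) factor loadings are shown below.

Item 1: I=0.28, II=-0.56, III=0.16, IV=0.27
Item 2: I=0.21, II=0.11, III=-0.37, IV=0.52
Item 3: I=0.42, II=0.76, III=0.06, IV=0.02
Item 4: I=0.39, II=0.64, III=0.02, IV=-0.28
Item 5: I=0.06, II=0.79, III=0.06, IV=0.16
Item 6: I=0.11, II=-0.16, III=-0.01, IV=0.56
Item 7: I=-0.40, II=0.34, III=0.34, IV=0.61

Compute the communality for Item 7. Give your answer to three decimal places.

0.763

h² = (-0.40)² + 0.34² + 0.34² + 0.61² = 0.1600 + 0.1156 + 0.1156 + 0.3721 = 0.7633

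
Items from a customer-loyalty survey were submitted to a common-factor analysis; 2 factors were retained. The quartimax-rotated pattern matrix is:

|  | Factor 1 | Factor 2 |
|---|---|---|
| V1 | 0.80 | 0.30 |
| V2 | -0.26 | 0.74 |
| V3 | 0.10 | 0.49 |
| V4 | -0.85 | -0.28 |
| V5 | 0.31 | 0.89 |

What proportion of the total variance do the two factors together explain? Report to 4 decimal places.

Communalities: 0.7300, 0.6152, 0.2501, 0.8009, 0.8882; Σh² = 3.2844.
Total variance with 5 standardized items is 5, so the solution explains 3.2844/5 = 0.6569.

0.6569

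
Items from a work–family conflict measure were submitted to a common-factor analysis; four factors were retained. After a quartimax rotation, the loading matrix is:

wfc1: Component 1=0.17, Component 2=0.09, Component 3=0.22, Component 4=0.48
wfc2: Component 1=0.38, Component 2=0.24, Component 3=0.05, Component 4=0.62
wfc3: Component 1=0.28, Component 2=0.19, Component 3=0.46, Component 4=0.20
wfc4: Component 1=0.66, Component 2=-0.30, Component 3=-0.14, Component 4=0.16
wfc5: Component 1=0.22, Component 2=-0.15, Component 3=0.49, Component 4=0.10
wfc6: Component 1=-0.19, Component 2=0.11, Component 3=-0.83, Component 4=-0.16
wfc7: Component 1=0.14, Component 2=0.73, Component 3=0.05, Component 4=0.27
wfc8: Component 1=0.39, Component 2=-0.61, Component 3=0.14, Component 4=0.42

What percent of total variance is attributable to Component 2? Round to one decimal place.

14.1%

SS loadings for Component 2 = 0.09² + 0.24² + 0.19² + (-0.30)² + (-0.15)² + 0.11² + 0.73² + (-0.61)² = 1.1314
With 8 standardized items, total variance = 8. Proportion = 1.1314/8 = 0.1414 → 14.14%.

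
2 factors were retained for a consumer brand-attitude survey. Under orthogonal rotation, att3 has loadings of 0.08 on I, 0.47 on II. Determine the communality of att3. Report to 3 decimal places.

0.227

h² = 0.08² + 0.47² = 0.0064 + 0.2209 = 0.2273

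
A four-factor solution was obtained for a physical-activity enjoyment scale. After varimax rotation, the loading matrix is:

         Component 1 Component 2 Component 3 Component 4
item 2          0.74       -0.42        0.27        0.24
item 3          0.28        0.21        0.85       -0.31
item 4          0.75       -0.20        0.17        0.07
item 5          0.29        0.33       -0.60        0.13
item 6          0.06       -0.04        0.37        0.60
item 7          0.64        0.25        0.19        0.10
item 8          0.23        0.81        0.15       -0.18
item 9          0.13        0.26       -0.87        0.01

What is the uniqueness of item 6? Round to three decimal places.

h² = 0.06² + (-0.04)² + 0.37² + 0.60² = 0.0036 + 0.0016 + 0.1369 + 0.3600 = 0.5021
Uniqueness u² = 1 − h² = 1 − 0.5021 = 0.4979

0.498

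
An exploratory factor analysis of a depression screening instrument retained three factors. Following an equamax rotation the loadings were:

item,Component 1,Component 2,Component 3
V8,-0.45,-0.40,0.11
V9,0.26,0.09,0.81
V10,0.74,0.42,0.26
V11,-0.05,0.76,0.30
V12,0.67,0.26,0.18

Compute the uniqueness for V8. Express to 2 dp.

h² = (-0.45)² + (-0.40)² + 0.11² = 0.2025 + 0.1600 + 0.0121 = 0.3746
Uniqueness u² = 1 − h² = 1 − 0.3746 = 0.6254

0.63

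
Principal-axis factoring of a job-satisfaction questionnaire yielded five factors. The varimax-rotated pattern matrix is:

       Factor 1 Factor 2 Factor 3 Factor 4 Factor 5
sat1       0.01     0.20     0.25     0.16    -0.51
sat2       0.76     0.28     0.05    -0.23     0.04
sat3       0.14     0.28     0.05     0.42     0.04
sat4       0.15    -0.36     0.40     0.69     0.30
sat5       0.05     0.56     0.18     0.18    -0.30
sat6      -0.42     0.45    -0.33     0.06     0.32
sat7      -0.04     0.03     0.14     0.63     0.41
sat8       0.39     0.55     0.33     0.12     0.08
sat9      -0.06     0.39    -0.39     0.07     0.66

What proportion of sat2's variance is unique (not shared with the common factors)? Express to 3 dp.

0.287

h² = 0.76² + 0.28² + 0.05² + (-0.23)² + 0.04² = 0.5776 + 0.0784 + 0.0025 + 0.0529 + 0.0016 = 0.7130
Uniqueness u² = 1 − h² = 1 − 0.7130 = 0.2870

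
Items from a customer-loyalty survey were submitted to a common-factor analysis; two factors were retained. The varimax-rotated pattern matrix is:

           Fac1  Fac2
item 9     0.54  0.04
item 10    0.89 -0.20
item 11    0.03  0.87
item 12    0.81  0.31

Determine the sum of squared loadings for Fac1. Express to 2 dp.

1.74

SS loadings for Fac1 = 0.54² + 0.89² + 0.03² + 0.81² = 0.2916 + 0.7921 + 0.0009 + 0.6561 = 1.7407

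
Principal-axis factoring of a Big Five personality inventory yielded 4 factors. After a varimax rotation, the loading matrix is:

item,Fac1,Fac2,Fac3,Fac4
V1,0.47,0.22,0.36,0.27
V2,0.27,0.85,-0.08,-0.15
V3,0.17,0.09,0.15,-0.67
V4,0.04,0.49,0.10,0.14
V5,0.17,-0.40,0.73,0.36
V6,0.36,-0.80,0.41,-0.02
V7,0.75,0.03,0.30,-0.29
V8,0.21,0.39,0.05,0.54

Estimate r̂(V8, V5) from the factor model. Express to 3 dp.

0.111

r̂ = Σ λ_i·λ_j across factors = (0.21)(0.17) + (0.39)(-0.40) + (0.05)(0.73) + (0.54)(0.36)
  = +0.0357 -0.1560 +0.0365 +0.1944 = 0.1106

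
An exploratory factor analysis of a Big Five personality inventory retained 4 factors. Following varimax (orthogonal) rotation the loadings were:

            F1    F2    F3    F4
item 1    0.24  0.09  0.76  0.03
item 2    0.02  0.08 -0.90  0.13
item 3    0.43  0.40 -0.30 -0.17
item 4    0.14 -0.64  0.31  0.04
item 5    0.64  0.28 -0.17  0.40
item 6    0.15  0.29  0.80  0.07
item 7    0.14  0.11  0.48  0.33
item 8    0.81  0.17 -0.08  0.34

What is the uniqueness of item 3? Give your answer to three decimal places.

h² = 0.43² + 0.40² + (-0.30)² + (-0.17)² = 0.1849 + 0.1600 + 0.0900 + 0.0289 = 0.4638
Uniqueness u² = 1 − h² = 1 − 0.4638 = 0.5362

0.536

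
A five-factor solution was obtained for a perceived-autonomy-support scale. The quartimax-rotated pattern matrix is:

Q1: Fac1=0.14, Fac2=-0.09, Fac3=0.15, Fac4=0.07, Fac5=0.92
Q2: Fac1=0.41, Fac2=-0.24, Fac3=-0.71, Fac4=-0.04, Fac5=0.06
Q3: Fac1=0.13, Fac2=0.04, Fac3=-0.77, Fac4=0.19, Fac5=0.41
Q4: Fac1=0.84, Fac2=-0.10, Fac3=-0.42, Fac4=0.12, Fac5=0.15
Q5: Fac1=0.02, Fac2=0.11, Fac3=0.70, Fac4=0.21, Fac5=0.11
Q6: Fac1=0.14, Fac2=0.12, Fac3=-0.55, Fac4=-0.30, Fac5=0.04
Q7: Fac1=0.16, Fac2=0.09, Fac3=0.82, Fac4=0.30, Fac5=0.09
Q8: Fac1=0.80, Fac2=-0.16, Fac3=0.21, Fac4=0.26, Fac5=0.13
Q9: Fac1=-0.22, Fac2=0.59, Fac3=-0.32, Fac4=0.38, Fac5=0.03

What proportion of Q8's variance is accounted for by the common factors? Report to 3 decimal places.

h² = 0.80² + (-0.16)² + 0.21² + 0.26² + 0.13² = 0.6400 + 0.0256 + 0.0441 + 0.0676 + 0.0169 = 0.7942

0.794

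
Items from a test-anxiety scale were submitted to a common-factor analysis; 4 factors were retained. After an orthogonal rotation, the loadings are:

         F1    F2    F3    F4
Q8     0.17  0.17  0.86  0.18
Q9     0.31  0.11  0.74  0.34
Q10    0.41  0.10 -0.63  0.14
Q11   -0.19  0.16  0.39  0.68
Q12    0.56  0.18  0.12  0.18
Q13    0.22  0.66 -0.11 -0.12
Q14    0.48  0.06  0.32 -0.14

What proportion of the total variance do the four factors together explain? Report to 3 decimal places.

0.590

Communalities: 0.8298, 0.7714, 0.5946, 0.6762, 0.3928, 0.5105, 0.3560; Σh² = 4.1313.
Total variance with 7 standardized items is 7, so the solution explains 4.1313/7 = 0.5902.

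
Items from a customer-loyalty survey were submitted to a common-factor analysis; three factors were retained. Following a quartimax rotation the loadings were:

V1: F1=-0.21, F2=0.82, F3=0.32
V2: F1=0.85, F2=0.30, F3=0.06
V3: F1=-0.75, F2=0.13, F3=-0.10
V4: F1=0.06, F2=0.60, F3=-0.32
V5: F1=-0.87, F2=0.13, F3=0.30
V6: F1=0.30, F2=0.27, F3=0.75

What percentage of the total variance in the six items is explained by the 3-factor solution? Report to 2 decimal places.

Communalities: 0.8189, 0.8161, 0.5894, 0.4660, 0.8638, 0.7254; Σh² = 4.2796.
Total variance with 6 standardized items is 6, so the solution explains 4.2796/6 = 0.7133 = 71.33%.

71.33%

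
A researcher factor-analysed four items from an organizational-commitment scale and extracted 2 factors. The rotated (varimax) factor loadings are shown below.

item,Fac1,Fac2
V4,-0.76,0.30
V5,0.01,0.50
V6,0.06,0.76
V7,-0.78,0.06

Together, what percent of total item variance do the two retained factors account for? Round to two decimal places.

Communalities: 0.6676, 0.2501, 0.5812, 0.6120; Σh² = 2.1109.
Total variance with 4 standardized items is 4, so the solution explains 2.1109/4 = 0.5277 = 52.77%.

52.77%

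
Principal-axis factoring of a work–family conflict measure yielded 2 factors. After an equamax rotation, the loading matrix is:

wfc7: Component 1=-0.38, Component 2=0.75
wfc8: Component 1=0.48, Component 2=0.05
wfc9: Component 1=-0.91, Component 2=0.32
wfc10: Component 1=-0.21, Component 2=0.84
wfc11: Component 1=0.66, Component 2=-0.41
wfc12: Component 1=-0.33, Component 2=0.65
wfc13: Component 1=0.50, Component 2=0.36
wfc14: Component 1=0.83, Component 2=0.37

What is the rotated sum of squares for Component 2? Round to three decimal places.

SS loadings for Component 2 = 0.75² + 0.05² + 0.32² + 0.84² + (-0.41)² + 0.65² + 0.36² + 0.37² = 0.5625 + 0.0025 + 0.1024 + 0.7056 + 0.1681 + 0.4225 + 0.1296 + 0.1369 = 2.2301

2.230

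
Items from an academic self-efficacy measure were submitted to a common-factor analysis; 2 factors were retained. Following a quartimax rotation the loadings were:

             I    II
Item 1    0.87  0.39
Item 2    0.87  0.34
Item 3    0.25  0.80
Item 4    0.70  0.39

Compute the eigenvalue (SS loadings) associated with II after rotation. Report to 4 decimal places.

1.0598

SS loadings for II = 0.39² + 0.34² + 0.80² + 0.39² = 0.1521 + 0.1156 + 0.6400 + 0.1521 = 1.0598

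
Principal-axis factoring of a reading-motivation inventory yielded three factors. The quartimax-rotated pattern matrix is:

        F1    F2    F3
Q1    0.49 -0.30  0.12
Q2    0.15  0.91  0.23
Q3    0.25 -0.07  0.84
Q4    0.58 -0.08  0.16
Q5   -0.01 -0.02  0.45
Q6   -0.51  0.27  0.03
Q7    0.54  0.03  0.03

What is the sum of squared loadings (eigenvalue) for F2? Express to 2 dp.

1.00

SS loadings for F2 = (-0.30)² + 0.91² + (-0.07)² + (-0.08)² + (-0.02)² + 0.27² + 0.03² = 0.0900 + 0.8281 + 0.0049 + 0.0064 + 0.0004 + 0.0729 + 0.0009 = 1.0036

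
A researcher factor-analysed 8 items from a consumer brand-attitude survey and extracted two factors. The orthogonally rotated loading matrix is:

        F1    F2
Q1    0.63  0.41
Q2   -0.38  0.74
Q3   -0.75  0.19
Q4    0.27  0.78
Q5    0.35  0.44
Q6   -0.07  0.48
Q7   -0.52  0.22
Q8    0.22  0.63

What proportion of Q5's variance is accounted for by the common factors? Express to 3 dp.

h² = 0.35² + 0.44² = 0.1225 + 0.1936 = 0.3161

0.316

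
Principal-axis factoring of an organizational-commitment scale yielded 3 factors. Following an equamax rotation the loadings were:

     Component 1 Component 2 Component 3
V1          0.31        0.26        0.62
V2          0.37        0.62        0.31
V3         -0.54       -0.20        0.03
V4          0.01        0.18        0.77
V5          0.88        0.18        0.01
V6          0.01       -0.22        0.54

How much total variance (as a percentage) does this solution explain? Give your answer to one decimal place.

54.5%

SS loadings by factor: 1.2992, 0.6052, 1.3660; total = 3.2704.
Total variance with 6 standardized items is 6, so the solution explains 3.2704/6 = 0.5451 = 54.51%.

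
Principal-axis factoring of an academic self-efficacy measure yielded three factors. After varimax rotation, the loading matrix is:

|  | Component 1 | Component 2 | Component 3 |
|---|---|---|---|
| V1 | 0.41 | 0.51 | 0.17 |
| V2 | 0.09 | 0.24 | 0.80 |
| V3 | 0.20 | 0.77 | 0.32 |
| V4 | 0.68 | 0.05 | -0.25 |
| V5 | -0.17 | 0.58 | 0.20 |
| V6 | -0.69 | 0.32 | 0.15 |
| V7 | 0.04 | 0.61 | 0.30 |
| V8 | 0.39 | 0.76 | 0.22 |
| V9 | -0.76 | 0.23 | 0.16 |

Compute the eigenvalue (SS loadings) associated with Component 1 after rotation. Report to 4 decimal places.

SS loadings for Component 1 = 0.41² + 0.09² + 0.20² + 0.68² + (-0.17)² + (-0.69)² + 0.04² + 0.39² + (-0.76)² = 0.1681 + 0.0081 + 0.0400 + 0.4624 + 0.0289 + 0.4761 + 0.0016 + 0.1521 + 0.5776 = 1.9149

1.9149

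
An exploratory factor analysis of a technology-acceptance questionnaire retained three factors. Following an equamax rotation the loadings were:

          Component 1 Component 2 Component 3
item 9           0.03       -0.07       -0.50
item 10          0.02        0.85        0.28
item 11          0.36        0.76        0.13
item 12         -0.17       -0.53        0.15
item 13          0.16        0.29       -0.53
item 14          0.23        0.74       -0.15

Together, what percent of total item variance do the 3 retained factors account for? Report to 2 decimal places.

Communalities: 0.2558, 0.8013, 0.7241, 0.3323, 0.3906, 0.6230; Σh² = 3.1271.
Total variance with 6 standardized items is 6, so the solution explains 3.1271/6 = 0.5212 = 52.12%.

52.12%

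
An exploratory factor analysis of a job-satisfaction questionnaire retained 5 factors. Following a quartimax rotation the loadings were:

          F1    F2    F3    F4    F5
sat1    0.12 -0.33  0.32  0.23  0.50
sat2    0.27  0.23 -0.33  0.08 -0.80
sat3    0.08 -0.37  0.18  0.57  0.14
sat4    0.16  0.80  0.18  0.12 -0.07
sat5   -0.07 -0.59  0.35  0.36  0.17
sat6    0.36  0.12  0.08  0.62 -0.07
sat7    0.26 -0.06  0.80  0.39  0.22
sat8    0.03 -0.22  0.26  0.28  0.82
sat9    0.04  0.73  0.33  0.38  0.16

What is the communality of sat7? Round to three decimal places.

0.912

h² = 0.26² + (-0.06)² + 0.80² + 0.39² + 0.22² = 0.0676 + 0.0036 + 0.6400 + 0.1521 + 0.0484 = 0.9117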